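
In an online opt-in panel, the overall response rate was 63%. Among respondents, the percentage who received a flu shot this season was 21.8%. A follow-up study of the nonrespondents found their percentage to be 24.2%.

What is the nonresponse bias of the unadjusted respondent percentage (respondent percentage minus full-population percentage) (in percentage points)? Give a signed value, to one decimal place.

Nonresponse fraction = 1 − 0.63 = 0.37.
Bias = (nonresponse fraction) × (respondent percentage − nonrespondent percentage)
     = 0.37 × (21.8 − 24.2) = 0.37 × -2.4 = -0.888.

-0.9 percentage points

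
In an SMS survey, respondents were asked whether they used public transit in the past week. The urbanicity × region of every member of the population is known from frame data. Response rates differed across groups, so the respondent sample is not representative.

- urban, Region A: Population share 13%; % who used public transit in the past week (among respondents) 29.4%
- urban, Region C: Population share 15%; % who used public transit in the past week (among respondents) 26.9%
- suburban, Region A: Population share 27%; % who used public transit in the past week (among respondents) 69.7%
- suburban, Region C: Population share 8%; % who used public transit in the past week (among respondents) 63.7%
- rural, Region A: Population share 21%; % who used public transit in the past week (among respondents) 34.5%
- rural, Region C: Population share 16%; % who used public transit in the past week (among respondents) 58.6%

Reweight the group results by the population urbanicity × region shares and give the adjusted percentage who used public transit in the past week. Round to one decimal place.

48.4%

Weight each group's respondent value by its population share:
  urban, Region A: 0.13 × 29.4 = 3.822
  urban, Region C: 0.15 × 26.9 = 4.035
  suburban, Region A: 0.27 × 69.7 = 18.819
  suburban, Region C: 0.08 × 63.7 = 5.096
  rural, Region A: 0.21 × 34.5 = 7.245
  rural, Region C: 0.16 × 58.6 = 9.376
Post-stratified estimate = 48.393 → 48.4%.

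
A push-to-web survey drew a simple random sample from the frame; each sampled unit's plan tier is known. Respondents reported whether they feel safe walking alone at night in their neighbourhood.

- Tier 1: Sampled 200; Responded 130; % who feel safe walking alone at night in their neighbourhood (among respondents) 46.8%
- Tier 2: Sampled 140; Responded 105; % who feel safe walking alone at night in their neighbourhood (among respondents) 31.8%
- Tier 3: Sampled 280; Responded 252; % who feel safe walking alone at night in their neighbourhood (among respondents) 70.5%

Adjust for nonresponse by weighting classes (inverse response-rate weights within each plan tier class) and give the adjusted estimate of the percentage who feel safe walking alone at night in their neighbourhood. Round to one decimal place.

Class response rates: Tier 1 130/200 = 65%, Tier 2 105/140 = 75%, Tier 3 252/280 = 90%.
With weight = n_sampled/n_responded per class, the weighted class total is n_sampled:
  Tier 1: 200 × 46.8 = 9360
  Tier 2: 140 × 31.8 = 4452
  Tier 3: 280 × 70.5 = 19,740
Adjusted estimate = 33,552 / 620 = 54.1161 → 54.1%.

54.1%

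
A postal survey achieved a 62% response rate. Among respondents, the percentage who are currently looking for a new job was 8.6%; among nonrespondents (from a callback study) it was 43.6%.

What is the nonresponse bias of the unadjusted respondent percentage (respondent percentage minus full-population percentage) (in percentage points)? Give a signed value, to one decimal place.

Nonresponse fraction = 1 − 0.62 = 0.38.
Bias = (nonresponse fraction) × (respondent percentage − nonrespondent percentage)
     = 0.38 × (8.6 − 43.6) = 0.38 × -35 = -13.3.

-13.3 percentage points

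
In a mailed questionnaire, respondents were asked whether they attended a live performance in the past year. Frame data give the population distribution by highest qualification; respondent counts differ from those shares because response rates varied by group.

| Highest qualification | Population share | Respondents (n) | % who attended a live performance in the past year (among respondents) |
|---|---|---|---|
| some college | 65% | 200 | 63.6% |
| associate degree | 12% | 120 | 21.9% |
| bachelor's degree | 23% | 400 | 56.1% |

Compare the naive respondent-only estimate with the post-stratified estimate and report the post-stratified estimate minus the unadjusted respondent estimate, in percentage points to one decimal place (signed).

Without adjustment, the pooled respondent share is:
  (200/720)×63.6 + (120/720)×21.9 + (400/720)×56.1 = 52.4833%
Post-stratifying to population shares instead:
  0.65×63.6 + 0.12×21.9 + 0.23×56.1 = 56.871%
Difference = 56.871 − 52.4833 = 4.3877 pp.

+4.4 percentage points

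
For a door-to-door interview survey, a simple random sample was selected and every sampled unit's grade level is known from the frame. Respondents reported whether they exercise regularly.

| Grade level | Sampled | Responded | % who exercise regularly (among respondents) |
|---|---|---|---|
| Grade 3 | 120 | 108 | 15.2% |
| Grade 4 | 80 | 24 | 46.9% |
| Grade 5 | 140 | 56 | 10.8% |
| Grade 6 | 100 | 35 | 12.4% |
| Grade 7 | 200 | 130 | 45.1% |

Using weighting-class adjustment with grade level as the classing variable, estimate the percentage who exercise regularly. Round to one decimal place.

27.1%

Class response rates: Grade 3 108/120 = 90%, Grade 4 24/80 = 30%, Grade 5 56/140 = 40%, Grade 6 35/100 = 35%, Grade 7 130/200 = 65%.
With weight = n_sampled/n_responded per class, the weighted class total is n_sampled:
  Grade 3: 120 × 15.2 = 1824
  Grade 4: 80 × 46.9 = 3752
  Grade 5: 140 × 10.8 = 1512
  Grade 6: 100 × 12.4 = 1240
  Grade 7: 200 × 45.1 = 9020
Adjusted estimate = 17,348 / 640 = 27.1062 → 27.1%.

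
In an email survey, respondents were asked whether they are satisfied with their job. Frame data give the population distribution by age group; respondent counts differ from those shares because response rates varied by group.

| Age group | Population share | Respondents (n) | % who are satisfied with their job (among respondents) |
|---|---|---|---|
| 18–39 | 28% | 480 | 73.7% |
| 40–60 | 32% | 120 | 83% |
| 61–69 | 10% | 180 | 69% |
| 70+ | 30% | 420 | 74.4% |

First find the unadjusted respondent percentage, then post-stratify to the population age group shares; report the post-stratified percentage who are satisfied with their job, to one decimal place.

76.4%

Unadjusted (pooled respondent) estimate weights by respondent counts:
  (480/1200)×73.7 + (120/1200)×83 + (180/1200)×69 + (420/1200)×74.4 = 74.17%
Reweighting by population age group shares:
  0.28×73.7 + 0.32×83 + 0.1×69 + 0.3×74.4 = 76.416%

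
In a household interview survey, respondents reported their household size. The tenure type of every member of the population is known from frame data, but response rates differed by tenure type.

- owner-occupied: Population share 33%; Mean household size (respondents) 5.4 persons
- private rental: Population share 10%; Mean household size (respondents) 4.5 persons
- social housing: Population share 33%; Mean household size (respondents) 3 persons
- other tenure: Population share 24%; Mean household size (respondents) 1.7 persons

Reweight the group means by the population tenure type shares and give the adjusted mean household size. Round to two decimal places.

Post-stratification weights by population share, not respondent share:
  owner-occupied: 0.33 × 5.4 = 1.782
  private rental: 0.1 × 4.5 = 0.45
  social housing: 0.33 × 3 = 0.99
  other tenure: 0.24 × 1.7 = 0.408
Post-stratified estimate = 3.63 → 3.63.

3.63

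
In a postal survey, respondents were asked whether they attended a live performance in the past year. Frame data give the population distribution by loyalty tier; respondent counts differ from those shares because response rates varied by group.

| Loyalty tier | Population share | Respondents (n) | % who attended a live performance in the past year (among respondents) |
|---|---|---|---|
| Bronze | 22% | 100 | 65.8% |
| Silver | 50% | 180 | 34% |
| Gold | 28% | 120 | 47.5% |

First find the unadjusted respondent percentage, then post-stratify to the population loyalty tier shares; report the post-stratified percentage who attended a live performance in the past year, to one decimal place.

44.8%

Unadjusted (pooled respondent) estimate weights by respondent counts:
  (100/400)×65.8 + (180/400)×34 + (120/400)×47.5 = 46%
Post-stratified estimate weights by population shares:
  0.22×65.8 + 0.5×34 + 0.28×47.5 = 44.776%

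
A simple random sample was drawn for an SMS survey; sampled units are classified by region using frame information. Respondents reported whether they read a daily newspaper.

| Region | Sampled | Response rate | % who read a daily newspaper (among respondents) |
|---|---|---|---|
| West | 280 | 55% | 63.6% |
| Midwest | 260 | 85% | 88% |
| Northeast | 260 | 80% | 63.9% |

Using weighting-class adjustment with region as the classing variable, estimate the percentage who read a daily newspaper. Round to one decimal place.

Weighting each respondent by the inverse class response rate inflates each class back to its sampled size, so the class weight is n_sampled:
  West: 280 × 63.6 = 17,808
  Midwest: 260 × 88 = 22,880
  Northeast: 260 × 63.9 = 16,614
Adjusted estimate = 57,302 / 800 = 71.6275 → 71.6%.

71.6%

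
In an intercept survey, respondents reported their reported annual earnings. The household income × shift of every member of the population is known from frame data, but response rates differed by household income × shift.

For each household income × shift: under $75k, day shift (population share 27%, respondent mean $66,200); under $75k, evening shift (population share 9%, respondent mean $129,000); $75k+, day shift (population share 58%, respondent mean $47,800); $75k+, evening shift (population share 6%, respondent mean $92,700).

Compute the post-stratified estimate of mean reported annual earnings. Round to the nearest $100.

$62,800

Post-stratification weights by population share, not respondent share:
  under $75k, day shift: 0.27 × 66,200 = 17,874
  under $75k, evening shift: 0.09 × 129,000 = 11,610
  $75k+, day shift: 0.58 × 47,800 = 27,724
  $75k+, evening shift: 0.06 × 92,700 = 5562
Post-stratified estimate = 62,770 → $62,800.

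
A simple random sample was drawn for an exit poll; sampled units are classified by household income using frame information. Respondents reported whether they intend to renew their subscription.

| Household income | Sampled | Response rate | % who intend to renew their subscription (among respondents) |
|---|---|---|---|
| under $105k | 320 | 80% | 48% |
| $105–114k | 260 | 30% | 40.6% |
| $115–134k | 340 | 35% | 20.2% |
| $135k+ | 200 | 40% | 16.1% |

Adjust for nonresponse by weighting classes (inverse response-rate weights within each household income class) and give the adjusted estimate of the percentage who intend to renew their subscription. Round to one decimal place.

32.1%

Each respondent's weight = sampled/responded in their class; summing within a class gives n_sampled, so:
  under $105k: 320 × 48 = 15,360
  $105–114k: 260 × 40.6 = 10,556
  $115–134k: 340 × 20.2 = 6868
  $135k+: 200 × 16.1 = 3220
Adjusted estimate = 36,004 / 1,120 = 32.1464 → 32.1%.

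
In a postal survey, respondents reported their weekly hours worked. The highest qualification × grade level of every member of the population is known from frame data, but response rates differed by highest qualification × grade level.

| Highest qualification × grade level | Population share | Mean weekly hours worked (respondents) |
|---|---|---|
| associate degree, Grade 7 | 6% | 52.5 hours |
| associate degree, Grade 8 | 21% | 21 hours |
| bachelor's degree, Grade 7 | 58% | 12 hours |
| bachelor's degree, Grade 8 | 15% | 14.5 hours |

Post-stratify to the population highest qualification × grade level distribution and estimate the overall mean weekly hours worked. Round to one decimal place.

16.7

Each cell contributes population-share × respondent value:
  associate degree, Grade 7: 0.06 × 52.5 = 3.15
  associate degree, Grade 8: 0.21 × 21 = 4.41
  bachelor's degree, Grade 7: 0.58 × 12 = 6.96
  bachelor's degree, Grade 8: 0.15 × 14.5 = 2.175
Post-stratified estimate = 16.695 → 16.7.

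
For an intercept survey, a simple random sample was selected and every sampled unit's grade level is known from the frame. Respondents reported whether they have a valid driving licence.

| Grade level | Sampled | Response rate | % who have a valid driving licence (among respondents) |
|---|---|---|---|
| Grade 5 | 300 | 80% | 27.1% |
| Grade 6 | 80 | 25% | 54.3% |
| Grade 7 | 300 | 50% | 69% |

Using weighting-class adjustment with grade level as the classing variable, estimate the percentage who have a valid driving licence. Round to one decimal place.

Weighting each respondent by the inverse class response rate inflates each class back to its sampled size, so the class weight is n_sampled:
  Grade 5: 300 × 27.1 = 8130
  Grade 6: 80 × 54.3 = 4344
  Grade 7: 300 × 69 = 20,700
Adjusted estimate = 33,174 / 680 = 48.7853 → 48.8%.

48.8%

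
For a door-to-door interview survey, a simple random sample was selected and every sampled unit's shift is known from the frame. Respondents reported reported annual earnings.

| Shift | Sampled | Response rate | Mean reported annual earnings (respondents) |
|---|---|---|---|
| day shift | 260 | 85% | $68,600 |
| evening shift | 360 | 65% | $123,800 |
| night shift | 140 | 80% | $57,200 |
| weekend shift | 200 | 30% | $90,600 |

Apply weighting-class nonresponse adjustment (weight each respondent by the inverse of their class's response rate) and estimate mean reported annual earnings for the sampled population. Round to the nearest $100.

$92,200

With weight = n_sampled/n_responded per class, the weighted class total is n_sampled:
  day shift: 260 × 68,600 = 17,836,000
  evening shift: 360 × 123,800 = 44,568,000
  night shift: 140 × 57,200 = 8,008,000
  weekend shift: 200 × 90,600 = 18,120,000
Adjusted estimate = 88,532,000 / 960 = 92220.8 → $92,200.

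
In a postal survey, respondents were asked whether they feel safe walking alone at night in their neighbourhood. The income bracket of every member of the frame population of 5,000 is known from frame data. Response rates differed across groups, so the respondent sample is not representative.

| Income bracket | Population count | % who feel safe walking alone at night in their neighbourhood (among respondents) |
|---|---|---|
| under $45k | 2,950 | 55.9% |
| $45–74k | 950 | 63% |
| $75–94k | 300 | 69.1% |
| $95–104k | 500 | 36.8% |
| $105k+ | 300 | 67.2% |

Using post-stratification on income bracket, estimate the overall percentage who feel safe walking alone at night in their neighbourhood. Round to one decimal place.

Weight each group's respondent value by its population share:
  under $45k: (2,950/5,000) × 55.9 = 32.981
  $45–74k: (950/5,000) × 63 = 11.97
  $75–94k: (300/5,000) × 69.1 = 4.146
  $95–104k: (500/5,000) × 36.8 = 3.68
  $105k+: (300/5,000) × 67.2 = 4.032
Post-stratified estimate = 56.809 → 56.8%.

56.8%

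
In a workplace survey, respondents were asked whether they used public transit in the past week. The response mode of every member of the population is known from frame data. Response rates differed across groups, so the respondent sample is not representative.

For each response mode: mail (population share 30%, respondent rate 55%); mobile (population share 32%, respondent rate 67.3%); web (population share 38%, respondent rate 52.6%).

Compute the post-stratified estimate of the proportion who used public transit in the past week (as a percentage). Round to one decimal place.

Each cell contributes population-share × respondent value:
  mail: 0.3 × 55 = 16.5
  mobile: 0.32 × 67.3 = 21.536
  web: 0.38 × 52.6 = 19.988
Post-stratified estimate = 58.024 → 58.0%.

58.0%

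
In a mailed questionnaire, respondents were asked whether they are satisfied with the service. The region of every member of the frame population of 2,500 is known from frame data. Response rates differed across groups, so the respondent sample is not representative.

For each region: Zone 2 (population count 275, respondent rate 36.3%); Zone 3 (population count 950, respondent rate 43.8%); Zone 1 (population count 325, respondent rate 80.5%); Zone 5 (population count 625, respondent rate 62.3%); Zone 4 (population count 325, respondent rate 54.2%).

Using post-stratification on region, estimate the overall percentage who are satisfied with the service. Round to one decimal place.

53.7%

Weight each group's respondent value by its population share:
  Zone 2: (275/2,500) × 36.3 = 3.993
  Zone 3: (950/2,500) × 43.8 = 16.644
  Zone 1: (325/2,500) × 80.5 = 10.465
  Zone 5: (625/2,500) × 62.3 = 15.575
  Zone 4: (325/2,500) × 54.2 = 7.046
Post-stratified estimate = 53.723 → 53.7%.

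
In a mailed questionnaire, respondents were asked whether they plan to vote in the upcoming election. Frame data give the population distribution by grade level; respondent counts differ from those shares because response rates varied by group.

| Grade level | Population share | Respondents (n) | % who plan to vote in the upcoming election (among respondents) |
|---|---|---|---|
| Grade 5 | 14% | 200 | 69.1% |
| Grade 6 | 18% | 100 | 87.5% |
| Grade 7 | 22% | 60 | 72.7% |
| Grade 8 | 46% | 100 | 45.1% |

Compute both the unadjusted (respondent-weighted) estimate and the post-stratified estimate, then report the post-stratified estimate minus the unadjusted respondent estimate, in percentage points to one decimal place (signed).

Unadjusted (pooled respondent) estimate weights by respondent counts:
  (200/460)×69.1 + (100/460)×87.5 + (60/460)×72.7 + (100/460)×45.1 = 68.3522%
Post-stratifying to population shares instead:
  0.14×69.1 + 0.18×87.5 + 0.22×72.7 + 0.46×45.1 = 62.164%
Difference = 62.164 − 68.3522 = -6.1882 pp.

-6.2 percentage points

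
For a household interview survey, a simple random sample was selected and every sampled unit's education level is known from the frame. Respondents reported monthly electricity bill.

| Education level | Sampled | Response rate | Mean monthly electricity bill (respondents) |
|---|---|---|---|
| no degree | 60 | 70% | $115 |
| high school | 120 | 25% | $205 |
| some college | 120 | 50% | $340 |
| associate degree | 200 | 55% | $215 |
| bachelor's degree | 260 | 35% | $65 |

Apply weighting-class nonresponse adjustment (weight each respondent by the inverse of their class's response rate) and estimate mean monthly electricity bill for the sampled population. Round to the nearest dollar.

$174

Weighting each respondent by the inverse class response rate inflates each class back to its sampled size, so the class weight is n_sampled:
  no degree: 60 × 115 = 6900
  high school: 120 × 205 = 24,600
  some college: 120 × 340 = 40,800
  associate degree: 200 × 215 = 43,000
  bachelor's degree: 260 × 65 = 16,900
Adjusted estimate = 132,200 / 760 = 173.947 → $174.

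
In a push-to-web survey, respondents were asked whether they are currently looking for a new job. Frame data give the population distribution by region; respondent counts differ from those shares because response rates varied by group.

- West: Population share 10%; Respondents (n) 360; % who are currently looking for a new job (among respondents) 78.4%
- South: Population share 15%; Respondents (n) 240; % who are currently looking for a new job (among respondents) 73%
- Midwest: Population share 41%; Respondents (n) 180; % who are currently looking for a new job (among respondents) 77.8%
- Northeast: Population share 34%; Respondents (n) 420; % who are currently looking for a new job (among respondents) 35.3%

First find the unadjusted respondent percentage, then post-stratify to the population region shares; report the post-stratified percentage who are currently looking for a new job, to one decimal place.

62.7%

Naive respondent-only estimate (weights = respondent counts):
  (360/1200)×78.4 + (240/1200)×73 + (180/1200)×77.8 + (420/1200)×35.3 = 62.145%
Post-stratifying to population shares instead:
  0.1×78.4 + 0.15×73 + 0.41×77.8 + 0.34×35.3 = 62.69%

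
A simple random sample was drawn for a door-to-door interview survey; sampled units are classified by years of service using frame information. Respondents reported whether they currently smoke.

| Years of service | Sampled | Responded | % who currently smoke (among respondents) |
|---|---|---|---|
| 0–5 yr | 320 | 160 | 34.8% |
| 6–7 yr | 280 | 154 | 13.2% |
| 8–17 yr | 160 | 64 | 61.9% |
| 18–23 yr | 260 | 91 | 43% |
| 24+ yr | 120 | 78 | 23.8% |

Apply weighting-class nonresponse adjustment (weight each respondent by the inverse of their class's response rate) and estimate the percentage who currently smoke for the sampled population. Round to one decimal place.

Response rates by class: 0–5 yr 160/320 = 50%, 6–7 yr 154/280 = 55%, 8–17 yr 64/160 = 40%, 18–23 yr 91/260 = 35%, 24+ yr 78/120 = 65%.
Inverse-response-rate weighting restores each class to its sampled count, so class totals weight by n_sampled:
  0–5 yr: 320 × 34.8 = 11,136
  6–7 yr: 280 × 13.2 = 3696
  8–17 yr: 160 × 61.9 = 9904
  18–23 yr: 260 × 43 = 11,180
  24+ yr: 120 × 23.8 = 2856
Adjusted estimate = 38,772 / 1,140 = 34.0105 → 34.0%.

34.0%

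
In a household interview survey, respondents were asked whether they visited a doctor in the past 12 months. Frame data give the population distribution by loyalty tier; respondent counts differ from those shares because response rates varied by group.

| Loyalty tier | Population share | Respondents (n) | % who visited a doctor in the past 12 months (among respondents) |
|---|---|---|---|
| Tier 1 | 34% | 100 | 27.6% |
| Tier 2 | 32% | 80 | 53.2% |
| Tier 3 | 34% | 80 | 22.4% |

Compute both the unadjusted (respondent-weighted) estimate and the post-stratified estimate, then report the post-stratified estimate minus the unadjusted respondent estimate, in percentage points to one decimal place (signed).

+0.1 percentage points

Unadjusted (pooled respondent) estimate weights by respondent counts:
  (100/260)×27.6 + (80/260)×53.2 + (80/260)×22.4 = 33.8769%
Post-stratified estimate weights by population shares:
  0.34×27.6 + 0.32×53.2 + 0.34×22.4 = 34.024%
Difference = 34.024 − 33.8769 = 0.1471 pp.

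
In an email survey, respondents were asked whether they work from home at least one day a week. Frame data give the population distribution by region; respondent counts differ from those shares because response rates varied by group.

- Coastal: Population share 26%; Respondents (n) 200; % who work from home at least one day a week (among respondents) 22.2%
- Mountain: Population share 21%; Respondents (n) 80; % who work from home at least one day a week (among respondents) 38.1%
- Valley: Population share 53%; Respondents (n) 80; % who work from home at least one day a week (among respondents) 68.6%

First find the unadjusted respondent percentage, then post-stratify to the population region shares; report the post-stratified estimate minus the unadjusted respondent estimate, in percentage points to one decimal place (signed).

+14.1 percentage points

Unadjusted (pooled respondent) estimate weights by respondent counts:
  (200/360)×22.2 + (80/360)×38.1 + (80/360)×68.6 = 36.0444%
Post-stratified estimate weights by population shares:
  0.26×22.2 + 0.21×38.1 + 0.53×68.6 = 50.131%
Difference = 50.131 − 36.0444 = 14.0866 pp.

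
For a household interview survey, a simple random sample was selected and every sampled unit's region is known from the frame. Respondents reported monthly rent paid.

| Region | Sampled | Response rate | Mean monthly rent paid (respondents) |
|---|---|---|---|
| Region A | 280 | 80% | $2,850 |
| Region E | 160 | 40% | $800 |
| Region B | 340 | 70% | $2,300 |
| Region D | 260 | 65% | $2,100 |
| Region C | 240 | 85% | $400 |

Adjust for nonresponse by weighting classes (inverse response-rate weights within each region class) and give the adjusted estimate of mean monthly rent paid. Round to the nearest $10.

Each respondent's weight = sampled/responded in their class; summing within a class gives n_sampled, so:
  Region A: 280 × 2850 = 798,000
  Region E: 160 × 800 = 128,000
  Region B: 340 × 2300 = 782,000
  Region D: 260 × 2100 = 546,000
  Region C: 240 × 400 = 96,000
Adjusted estimate = 2,350,000 / 1,280 = 1835.94 → $1,840.

$1,840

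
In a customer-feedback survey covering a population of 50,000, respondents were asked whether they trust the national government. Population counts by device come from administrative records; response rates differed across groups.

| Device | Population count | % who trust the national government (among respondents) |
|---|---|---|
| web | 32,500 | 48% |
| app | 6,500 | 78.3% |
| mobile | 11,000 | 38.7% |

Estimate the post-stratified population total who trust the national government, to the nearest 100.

Estimated count per cell = population count × respondent percentage:
  web: 32,500 × 48% = 15,600
  app: 6,500 × 78.3% = 5089.5
  mobile: 11,000 × 38.7% = 4257
Estimated total = 24946.5 → 24,900.

24,900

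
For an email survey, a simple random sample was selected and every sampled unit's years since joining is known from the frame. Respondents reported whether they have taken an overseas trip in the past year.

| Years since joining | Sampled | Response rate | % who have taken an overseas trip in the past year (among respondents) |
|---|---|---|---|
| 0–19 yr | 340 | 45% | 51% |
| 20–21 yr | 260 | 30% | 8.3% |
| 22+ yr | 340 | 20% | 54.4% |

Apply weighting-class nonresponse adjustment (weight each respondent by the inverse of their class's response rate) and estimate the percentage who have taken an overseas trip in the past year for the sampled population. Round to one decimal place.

40.4%

With weight = n_sampled/n_responded per class, the weighted class total is n_sampled:
  0–19 yr: 340 × 51 = 17,340
  20–21 yr: 260 × 8.3 = 2158
  22+ yr: 340 × 54.4 = 18,496
Adjusted estimate = 37,994 / 940 = 40.4191 → 40.4%.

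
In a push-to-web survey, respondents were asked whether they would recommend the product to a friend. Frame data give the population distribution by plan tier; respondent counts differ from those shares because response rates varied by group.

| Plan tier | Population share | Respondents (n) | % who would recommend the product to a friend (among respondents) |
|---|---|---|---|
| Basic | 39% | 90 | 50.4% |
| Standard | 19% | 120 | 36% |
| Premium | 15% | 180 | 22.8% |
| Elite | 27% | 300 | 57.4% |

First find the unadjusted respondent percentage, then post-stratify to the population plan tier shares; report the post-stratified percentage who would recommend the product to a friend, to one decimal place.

45.4%

Naive respondent-only estimate (weights = respondent counts):
  (90/690)×50.4 + (120/690)×36 + (180/690)×22.8 + (300/690)×57.4 = 43.7391%
Reweighting by population plan tier shares:
  0.39×50.4 + 0.19×36 + 0.15×22.8 + 0.27×57.4 = 45.414%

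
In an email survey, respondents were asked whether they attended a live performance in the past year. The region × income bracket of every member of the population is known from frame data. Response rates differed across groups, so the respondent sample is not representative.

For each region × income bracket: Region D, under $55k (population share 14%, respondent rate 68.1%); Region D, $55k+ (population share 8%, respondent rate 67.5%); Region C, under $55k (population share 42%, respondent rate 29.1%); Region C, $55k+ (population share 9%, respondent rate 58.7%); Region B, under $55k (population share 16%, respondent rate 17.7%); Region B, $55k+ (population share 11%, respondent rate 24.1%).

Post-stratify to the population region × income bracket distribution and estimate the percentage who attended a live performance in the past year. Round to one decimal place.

Post-stratification weights by population share, not respondent share:
  Region D, under $55k: 0.14 × 68.1 = 9.534
  Region D, $55k+: 0.08 × 67.5 = 5.4
  Region C, under $55k: 0.42 × 29.1 = 12.222
  Region C, $55k+: 0.09 × 58.7 = 5.283
  Region B, under $55k: 0.16 × 17.7 = 2.832
  Region B, $55k+: 0.11 × 24.1 = 2.651
Post-stratified estimate = 37.922 → 37.9%.

37.9%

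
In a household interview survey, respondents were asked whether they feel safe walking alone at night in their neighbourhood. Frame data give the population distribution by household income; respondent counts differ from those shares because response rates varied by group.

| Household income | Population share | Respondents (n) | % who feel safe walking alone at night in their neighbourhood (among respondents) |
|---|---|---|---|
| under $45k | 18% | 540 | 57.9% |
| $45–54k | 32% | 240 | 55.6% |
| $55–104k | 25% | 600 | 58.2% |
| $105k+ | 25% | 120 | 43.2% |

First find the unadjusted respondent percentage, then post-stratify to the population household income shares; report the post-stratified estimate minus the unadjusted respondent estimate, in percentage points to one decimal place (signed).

-2.9 percentage points

Unadjusted (pooled respondent) estimate weights by respondent counts:
  (540/1500)×57.9 + (240/1500)×55.6 + (600/1500)×58.2 + (120/1500)×43.2 = 56.476%
Post-stratified estimate weights by population shares:
  0.18×57.9 + 0.32×55.6 + 0.25×58.2 + 0.25×43.2 = 53.564%
Difference = 53.564 − 56.476 = -2.912 pp.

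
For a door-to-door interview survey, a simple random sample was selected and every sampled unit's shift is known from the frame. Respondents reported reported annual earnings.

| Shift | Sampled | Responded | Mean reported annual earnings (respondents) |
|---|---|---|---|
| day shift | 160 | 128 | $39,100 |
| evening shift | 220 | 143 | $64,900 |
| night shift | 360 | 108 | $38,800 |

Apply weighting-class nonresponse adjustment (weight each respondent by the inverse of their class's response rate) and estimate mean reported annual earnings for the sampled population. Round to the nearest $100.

$46,600

Response rates by class: day shift 128/160 = 80%, evening shift 143/220 = 65%, night shift 108/360 = 30%.
Each respondent's weight = sampled/responded in their class; summing within a class gives n_sampled, so:
  day shift: 160 × 39,100 = 6,256,000
  evening shift: 220 × 64,900 = 14,278,000
  night shift: 360 × 38,800 = 13,968,000
Adjusted estimate = 34,502,000 / 740 = 46624.3 → $46,600.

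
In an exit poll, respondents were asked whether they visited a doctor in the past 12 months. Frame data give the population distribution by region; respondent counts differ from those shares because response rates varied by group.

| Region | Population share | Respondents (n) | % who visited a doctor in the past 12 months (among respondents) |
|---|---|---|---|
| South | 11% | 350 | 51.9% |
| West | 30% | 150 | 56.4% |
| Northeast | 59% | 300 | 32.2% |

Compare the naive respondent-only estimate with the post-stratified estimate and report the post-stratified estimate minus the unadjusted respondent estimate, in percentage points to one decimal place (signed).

-3.7 percentage points

Without adjustment, the pooled respondent share is:
  (350/800)×51.9 + (150/800)×56.4 + (300/800)×32.2 = 45.3563%
Reweighting by population region shares:
  0.11×51.9 + 0.3×56.4 + 0.59×32.2 = 41.627%
Difference = 41.627 − 45.3563 = -3.7293 pp.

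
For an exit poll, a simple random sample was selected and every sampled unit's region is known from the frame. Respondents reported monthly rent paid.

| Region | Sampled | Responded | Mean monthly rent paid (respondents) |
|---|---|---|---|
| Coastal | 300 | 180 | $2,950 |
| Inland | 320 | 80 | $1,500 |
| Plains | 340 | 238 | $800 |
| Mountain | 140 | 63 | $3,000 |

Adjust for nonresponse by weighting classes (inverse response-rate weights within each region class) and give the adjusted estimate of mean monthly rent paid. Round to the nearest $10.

$1,870

Class response rates: Coastal 180/300 = 60%, Inland 80/320 = 25%, Plains 238/340 = 70%, Mountain 63/140 = 45%.
With weight = n_sampled/n_responded per class, the weighted class total is n_sampled:
  Coastal: 300 × 2950 = 885,000
  Inland: 320 × 1500 = 480,000
  Plains: 340 × 800 = 272,000
  Mountain: 140 × 3000 = 420,000
Adjusted estimate = 2,057,000 / 1,100 = 1870 → $1,870.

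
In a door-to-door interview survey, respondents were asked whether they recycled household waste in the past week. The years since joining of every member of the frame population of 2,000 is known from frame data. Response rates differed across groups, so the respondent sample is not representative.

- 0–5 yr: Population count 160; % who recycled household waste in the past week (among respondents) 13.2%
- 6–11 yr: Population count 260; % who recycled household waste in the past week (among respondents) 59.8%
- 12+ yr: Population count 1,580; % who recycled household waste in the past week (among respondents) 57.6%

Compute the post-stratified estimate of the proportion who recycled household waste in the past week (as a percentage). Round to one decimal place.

Post-stratification weights by population share, not respondent share:
  0–5 yr: (160/2,000) × 13.2 = 1.056
  6–11 yr: (260/2,000) × 59.8 = 7.774
  12+ yr: (1,580/2,000) × 57.6 = 45.504
Post-stratified estimate = 54.334 → 54.3%.

54.3%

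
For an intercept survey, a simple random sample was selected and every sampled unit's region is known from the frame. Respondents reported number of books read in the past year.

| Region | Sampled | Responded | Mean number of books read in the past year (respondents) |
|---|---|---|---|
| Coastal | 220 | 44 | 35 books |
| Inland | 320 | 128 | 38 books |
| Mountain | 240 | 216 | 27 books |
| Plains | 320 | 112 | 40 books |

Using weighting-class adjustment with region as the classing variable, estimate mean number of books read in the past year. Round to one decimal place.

Response rates by class: Coastal 44/220 = 20%, Inland 128/320 = 40%, Mountain 216/240 = 90%, Plains 112/320 = 35%.
Each respondent's weight = sampled/responded in their class; summing within a class gives n_sampled, so:
  Coastal: 220 × 35 = 7700
  Inland: 320 × 38 = 12,160
  Mountain: 240 × 27 = 6480
  Plains: 320 × 40 = 12,800
Adjusted estimate = 39,140 / 1,100 = 35.5818 → 35.6.

35.6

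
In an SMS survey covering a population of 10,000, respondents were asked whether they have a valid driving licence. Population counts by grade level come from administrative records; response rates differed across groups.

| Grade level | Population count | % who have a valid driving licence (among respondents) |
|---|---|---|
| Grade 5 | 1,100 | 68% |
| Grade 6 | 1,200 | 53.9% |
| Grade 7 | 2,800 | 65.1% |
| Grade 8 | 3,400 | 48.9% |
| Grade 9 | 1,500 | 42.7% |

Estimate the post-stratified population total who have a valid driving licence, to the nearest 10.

Estimated count per cell = population count × respondent percentage:
  Grade 5: 1,100 × 68% = 748
  Grade 6: 1,200 × 53.9% = 646.8
  Grade 7: 2,800 × 65.1% = 1822.8
  Grade 8: 3,400 × 48.9% = 1662.6
  Grade 9: 1,500 × 42.7% = 640.5
Estimated total = 5520.7 → 5,520.

5,520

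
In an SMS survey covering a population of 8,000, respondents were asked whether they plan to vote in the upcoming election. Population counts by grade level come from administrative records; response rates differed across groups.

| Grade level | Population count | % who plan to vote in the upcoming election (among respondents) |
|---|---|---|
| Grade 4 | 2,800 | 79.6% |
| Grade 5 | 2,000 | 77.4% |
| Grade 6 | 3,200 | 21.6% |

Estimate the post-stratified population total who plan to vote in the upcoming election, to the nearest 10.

4,470

Estimated count per cell = population count × respondent percentage:
  Grade 4: 2,800 × 79.6% = 2228.8
  Grade 5: 2,000 × 77.4% = 1548
  Grade 6: 3,200 × 21.6% = 691.2
Estimated total = 4468 → 4,470.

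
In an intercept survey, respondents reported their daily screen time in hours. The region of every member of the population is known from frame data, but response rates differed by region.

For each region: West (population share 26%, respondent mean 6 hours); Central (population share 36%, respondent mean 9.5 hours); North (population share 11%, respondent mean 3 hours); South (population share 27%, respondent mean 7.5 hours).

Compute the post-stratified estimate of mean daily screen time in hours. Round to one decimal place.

7.3

Weight each group's respondent value by its population share:
  West: 0.26 × 6 = 1.56
  Central: 0.36 × 9.5 = 3.42
  North: 0.11 × 3 = 0.33
  South: 0.27 × 7.5 = 2.025
Post-stratified estimate = 7.335 → 7.3.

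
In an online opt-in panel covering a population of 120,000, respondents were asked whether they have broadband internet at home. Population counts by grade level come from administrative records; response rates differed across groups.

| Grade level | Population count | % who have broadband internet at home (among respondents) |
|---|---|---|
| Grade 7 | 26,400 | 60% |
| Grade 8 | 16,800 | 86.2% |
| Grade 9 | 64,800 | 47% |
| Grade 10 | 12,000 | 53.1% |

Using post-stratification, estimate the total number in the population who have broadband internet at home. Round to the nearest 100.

Each cell contributes its population count × the respondent rate:
  Grade 7: 26,400 × 60% = 15,840
  Grade 8: 16,800 × 86.2% = 14481.6
  Grade 9: 64,800 × 47% = 30,456
  Grade 10: 12,000 × 53.1% = 6372
Estimated total = 67149.6 → 67,100.

67,100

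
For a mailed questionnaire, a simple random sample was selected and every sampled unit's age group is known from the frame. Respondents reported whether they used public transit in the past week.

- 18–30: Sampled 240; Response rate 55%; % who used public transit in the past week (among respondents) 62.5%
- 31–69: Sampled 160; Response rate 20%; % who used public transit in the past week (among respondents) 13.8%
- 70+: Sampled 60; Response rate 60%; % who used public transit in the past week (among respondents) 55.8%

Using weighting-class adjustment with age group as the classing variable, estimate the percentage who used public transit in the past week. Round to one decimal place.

Inverse-response-rate weighting restores each class to its sampled count, so class totals weight by n_sampled:
  18–30: 240 × 62.5 = 15,000
  31–69: 160 × 13.8 = 2208
  70+: 60 × 55.8 = 3348
Adjusted estimate = 20,556 / 460 = 44.687 → 44.7%.

44.7%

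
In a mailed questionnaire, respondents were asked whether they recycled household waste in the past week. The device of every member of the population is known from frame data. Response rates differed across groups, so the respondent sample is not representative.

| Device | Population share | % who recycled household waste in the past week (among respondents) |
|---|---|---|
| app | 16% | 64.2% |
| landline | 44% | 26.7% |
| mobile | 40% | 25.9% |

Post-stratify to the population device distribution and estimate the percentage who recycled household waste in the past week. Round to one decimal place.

32.4%

Post-stratification weights by population share, not respondent share:
  app: 0.16 × 64.2 = 10.272
  landline: 0.44 × 26.7 = 11.748
  mobile: 0.4 × 25.9 = 10.36
Post-stratified estimate = 32.38 → 32.4%.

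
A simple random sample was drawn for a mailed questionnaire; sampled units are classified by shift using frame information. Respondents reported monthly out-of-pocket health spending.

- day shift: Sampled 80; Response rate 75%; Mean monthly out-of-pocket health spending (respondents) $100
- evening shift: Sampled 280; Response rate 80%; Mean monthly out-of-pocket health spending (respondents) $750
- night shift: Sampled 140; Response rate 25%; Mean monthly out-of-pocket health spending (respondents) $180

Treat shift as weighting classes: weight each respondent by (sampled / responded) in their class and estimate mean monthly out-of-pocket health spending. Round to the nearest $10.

With weight = n_sampled/n_responded per class, the weighted class total is n_sampled:
  day shift: 80 × 100 = 8000
  evening shift: 280 × 750 = 210,000
  night shift: 140 × 180 = 25,200
Adjusted estimate = 243,200 / 500 = 486.4 → $490.

$490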